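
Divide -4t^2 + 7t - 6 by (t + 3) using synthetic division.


Synthetic division with c = -3. Coefficients: -4, 7, -6
Bring down -4.
  -4 * -3 = 12; 12 + 7 = 19
  19 * -3 = -57; -57 - 6 = -63
Quotient: -4t + 19, Remainder: -63


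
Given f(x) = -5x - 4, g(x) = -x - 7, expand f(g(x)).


Substitute g(x) into f:
f(g(x)) = -5*(-x - 7) + (-4)
Expand and combine: 5x + 31


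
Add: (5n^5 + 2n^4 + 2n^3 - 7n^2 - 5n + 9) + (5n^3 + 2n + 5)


Align terms by degree and add:
  5n^5 + 2n^4 + 2n^3 - 7n^2 - 5n + 9
+ 5n^3 + 2n + 5
= 5n^5 + 2n^4 + 7n^3 - 7n^2 - 3n + 14


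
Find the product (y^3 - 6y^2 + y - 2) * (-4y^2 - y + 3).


Distribute each term of the first polynomial:
  (y^3)(-4y^2 - y + 3) = -4y^5 - y^4 + 3y^3
  (-6y^2)(-4y^2 - y + 3) = 24y^4 + 6y^3 - 18y^2
  (y)(-4y^2 - y + 3) = -4y^3 - y^2 + 3y
  (-2)(-4y^2 - y + 3) = 8y^2 + 2y - 6
Sum: -4y^5 + 23y^4 + 5y^3 - 11y^2 + 5y - 6


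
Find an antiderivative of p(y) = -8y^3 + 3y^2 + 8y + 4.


Reverse power rule on each term:
  ∫ -8y^3 dy = -2y^4
  ∫ 3y^2 dy = y^3
  ∫ 8y dy = 4y^2
  ∫ 4 dy = 4y
F(y) = -2y^4 + y^3 + 4y^2 + 4y + C


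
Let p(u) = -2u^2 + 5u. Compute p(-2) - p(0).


p(-2) = -18
p(0) = 0
p(-2) - p(0) = -18 = -18


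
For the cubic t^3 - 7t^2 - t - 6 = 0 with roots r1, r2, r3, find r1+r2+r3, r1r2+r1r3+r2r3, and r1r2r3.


Monic cubic t^3+bt^2+ct+d=0: sum=-b, pairwise sum=c, product=-d.
b=-7, c=-1, d=-6
r1+r2+r3 = 7
r1r2+r1r3+r2r3 = -1
r1r2r3 = 6


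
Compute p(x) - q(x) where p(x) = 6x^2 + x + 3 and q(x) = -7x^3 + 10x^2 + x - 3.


Distribute the minus sign:
  (6x^2 + x + 3)
- (-7x^3 + 10x^2 + x - 3)
Negate second polynomial: 7x^3 - 10x^2 - x + 3
Add: 7x^3 - 4x^2 + 6


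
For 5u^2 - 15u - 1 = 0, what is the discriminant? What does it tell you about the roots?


D = b^2 - 4ac = (-15)^2 - 4(5)(-1) = 225 + 20 = 245
Since D > 0: two distinct irrational roots


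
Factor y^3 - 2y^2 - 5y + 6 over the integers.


Try integer roots (divisors of 6). y=-2: p(-2)=0.
Divide out (y + 2): quotient is y^2 - 4y + 3.
Factor the quadratic: (y - 3)(y - 1)
Result: (y + 2)(y - 3)(y - 1)


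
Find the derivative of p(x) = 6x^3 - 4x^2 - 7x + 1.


Apply the power rule term by term:
  d/dx(6x^3) = 18x^2
  d/dx(-4x^2) = -8x
  d/dx(-7x) = -7
  d/dx(1) = 0
p'(x) = 18x^2 - 8x - 7


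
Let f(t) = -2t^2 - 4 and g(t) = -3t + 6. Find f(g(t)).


Substitute g(t) into f:
f(g(t)) = -2*(-3t + 6)^2 + (-4)
(-3t + 6)^2 = 9t^2 - 36t + 36
Expand and combine: -18t^2 + 72t - 76


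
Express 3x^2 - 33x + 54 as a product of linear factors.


Roots satisfy r1 + r2 = -b/a = 11 and r1*r2 = c/a = 18.
So r1 = 9, r2 = 2.
3x^2 - 33x + 54 = 3(x - r1)(x - r2) = 3(x - 9)(x - 2)


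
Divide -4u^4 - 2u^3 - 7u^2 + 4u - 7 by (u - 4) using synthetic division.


Synthetic division with c = 4. Coefficients: -4, -2, -7, 4, -7
Bring down -4.
  -4 * 4 = -16; -16 - 2 = -18
  -18 * 4 = -72; -72 - 7 = -79
  -79 * 4 = -316; -316 + 4 = -312
  -312 * 4 = -1248; -1248 - 7 = -1255
Quotient: -4u^3 - 18u^2 - 79u - 312, Remainder: -1255


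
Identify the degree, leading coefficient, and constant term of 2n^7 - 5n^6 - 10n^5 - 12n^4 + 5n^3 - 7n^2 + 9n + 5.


Highest power of n is 7, with coefficient 2. Constant term is 5.
Degree = 7, leading coefficient = 2, constant term = 5


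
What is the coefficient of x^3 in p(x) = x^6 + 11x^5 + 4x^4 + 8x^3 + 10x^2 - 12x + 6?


Read off the coefficient of x^3: 8


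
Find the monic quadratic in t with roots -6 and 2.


p(t) = (t + 6)(t - 2)
Expand: t^2 + 4t - 12


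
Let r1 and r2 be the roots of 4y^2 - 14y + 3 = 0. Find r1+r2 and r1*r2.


For ay^2+by+c=0: sum = -b/a, product = c/a.
a=4, b=-14, c=3
Sum = -(-14)/4 = 7/2
Product = (3)/4 = 3/4


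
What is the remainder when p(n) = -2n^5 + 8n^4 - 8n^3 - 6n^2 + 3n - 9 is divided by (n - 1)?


By the Remainder Theorem, the remainder equals p(1):
  -2*(1)^5 = -2
  8*(1)^4 = 8
  -8*(1)^3 = -8
  -6*(1)^2 = -6
  3*(1)^1 = 3
  constant: -9
Sum: -2 + 8 - 8 - 6 + 3 - 9 = -14


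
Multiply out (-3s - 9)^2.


Expand (-3s - 9)^2 by repeated multiplication:
= 9s^2 + 54s + 81


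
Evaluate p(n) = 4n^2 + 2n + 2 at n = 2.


Using direct substitution:
  4 * (2)^2 = 16
  2 * (2)^1 = 4
  constant: 2
Sum = 16 + 4 + 2 = 22


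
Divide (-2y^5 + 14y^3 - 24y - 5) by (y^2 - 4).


(-2y^5 + 14y^3 - 24y - 5) / (y^2 - 4)
Step 1: -2y^3 * (y^2 - 4) = -2y^5 + 8y^3; subtract.
Step 2: 0 * (y^2 - 4) = 0; subtract.
Step 3: 6y * (y^2 - 4) = 6y^3 - 24y; subtract.
Step 4: 0 * (y^2 - 4) = 0; subtract.
Quotient: -2y^3 + 6y, Remainder: -5


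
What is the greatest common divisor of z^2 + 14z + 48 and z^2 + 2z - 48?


Factor each:
  z^2 + 14z + 48 = (z + 8)(z + 6)
  z^2 + 2z - 48 = (z + 8)(z - 6)
Common monic factor: z + 8


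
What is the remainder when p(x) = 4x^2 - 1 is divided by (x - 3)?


By the Remainder Theorem, the remainder equals p(3):
  4*(3)^2 = 36
  0*(3)^1 = 0
  constant: -1
Sum: 36 + 0 - 1 = 35


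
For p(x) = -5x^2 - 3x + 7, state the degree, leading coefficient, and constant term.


Highest power of x is 2, with coefficient -5. Constant term is 7.
Degree = 2, leading coefficient = -5, constant term = 7


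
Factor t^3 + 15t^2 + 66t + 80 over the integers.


Try integer roots (divisors of 80). t=-8: p(-8)=0.
Divide out (t + 8): quotient is t^2 + 7t + 10.
Factor the quadratic: (t + 2)(t + 5)
Result: (t + 8)(t + 2)(t + 5)


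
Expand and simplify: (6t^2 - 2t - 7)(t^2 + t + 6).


Distribute each term of the first polynomial:
  (6t^2)(t^2 + t + 6) = 6t^4 + 6t^3 + 36t^2
  (-2t)(t^2 + t + 6) = -2t^3 - 2t^2 - 12t
  (-7)(t^2 + t + 6) = -7t^2 - 7t - 42
Sum: 6t^4 + 4t^3 + 27t^2 - 19t - 42


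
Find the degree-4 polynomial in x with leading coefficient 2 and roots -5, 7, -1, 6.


p(x) = 2(x + 5)(x - 7)(x + 1)(x - 6)
Expand: 2x^4 - 14x^3 - 62x^2 + 374x + 420


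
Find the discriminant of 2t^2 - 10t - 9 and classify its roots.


D = b^2 - 4ac = (-10)^2 - 4(2)(-9) = 100 + 72 = 172
Since D > 0: two distinct irrational roots


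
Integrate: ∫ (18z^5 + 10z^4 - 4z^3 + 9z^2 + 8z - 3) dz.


Reverse power rule on each term:
  ∫ 18z^5 dz = 3z^6
  ∫ 10z^4 dz = 2z^5
  ∫ -4z^3 dz = -z^4
  ∫ 9z^2 dz = 3z^3
  ∫ 8z dz = 4z^2
  ∫ -3 dz = -3z
F(z) = 3z^6 + 2z^5 - z^4 + 3z^3 + 4z^2 - 3z + C


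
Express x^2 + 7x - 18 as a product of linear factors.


Roots satisfy r1 + r2 = -b/a = -7 and r1*r2 = c/a = -18.
So r1 = -9, r2 = 2.
x^2 + 7x - 18 = (x - r1)(x - r2) = (x + 9)(x - 2)


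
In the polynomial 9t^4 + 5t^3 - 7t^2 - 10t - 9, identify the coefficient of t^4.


Read off the coefficient of t^4: 9


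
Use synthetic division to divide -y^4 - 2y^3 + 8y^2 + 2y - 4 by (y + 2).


Synthetic division with c = -2. Coefficients: -1, -2, 8, 2, -4
Bring down -1.
  -1 * -2 = 2; 2 - 2 = 0
  0 * -2 = 0; 0 + 8 = 8
  8 * -2 = -16; -16 + 2 = -14
  -14 * -2 = 28; 28 - 4 = 24
Quotient: -y^3 + 8y - 14, Remainder: 24


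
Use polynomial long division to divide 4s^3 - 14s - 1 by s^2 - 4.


(4s^3 - 14s - 1) / (s^2 - 4)
Step 1: 4s * (s^2 - 4) = 4s^3 - 16s; subtract.
Step 2: 0 * (s^2 - 4) = 0; subtract.
Quotient: 4s, Remainder: 2s - 1


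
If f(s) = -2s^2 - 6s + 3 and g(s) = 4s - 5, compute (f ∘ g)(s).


Substitute g(s) into f:
f(g(s)) = -2*(4s - 5)^2 + (-6)*(4s - 5) + 3
(4s - 5)^2 = 16s^2 - 40s + 25
Expand and combine: -32s^2 + 56s - 17


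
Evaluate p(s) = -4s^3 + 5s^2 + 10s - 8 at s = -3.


Using direct substitution:
  -4 * (-3)^3 = 108
  5 * (-3)^2 = 45
  10 * (-3)^1 = -30
  constant: -8
Sum = 108 + 45 - 30 - 8 = 115


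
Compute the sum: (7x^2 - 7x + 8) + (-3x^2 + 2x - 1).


Align terms by degree and add:
  7x^2 - 7x + 8
  -3x^2 + 2x - 1
= 4x^2 - 5x + 7


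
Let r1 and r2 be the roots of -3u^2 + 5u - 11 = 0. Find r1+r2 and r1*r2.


For au^2+bu+c=0: sum = -b/a, product = c/a.
a=-3, b=5, c=-11
Sum = -(5)/-3 = 5/3
Product = (-11)/-3 = 11/3


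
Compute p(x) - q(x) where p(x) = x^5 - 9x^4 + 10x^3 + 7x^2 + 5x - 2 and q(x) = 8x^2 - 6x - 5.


Distribute the minus sign:
  (x^5 - 9x^4 + 10x^3 + 7x^2 + 5x - 2)
- (8x^2 - 6x - 5)
Negate second polynomial: -8x^2 + 6x + 5
Add: x^5 - 9x^4 + 10x^3 - x^2 + 11x + 3


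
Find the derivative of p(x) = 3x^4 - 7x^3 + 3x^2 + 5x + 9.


Apply the power rule term by term:
  d/dx(3x^4) = 12x^3
  d/dx(-7x^3) = -21x^2
  d/dx(3x^2) = 6x
  d/dx(5x) = 5
  d/dx(9) = 0
p'(x) = 12x^3 - 21x^2 + 6x + 5


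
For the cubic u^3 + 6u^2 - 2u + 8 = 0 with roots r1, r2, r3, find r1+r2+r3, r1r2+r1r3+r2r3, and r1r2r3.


Monic cubic u^3+bu^2+cu+d=0: sum=-b, pairwise sum=c, product=-d.
b=6, c=-2, d=8
r1+r2+r3 = -6
r1r2+r1r3+r2r3 = -2
r1r2r3 = -8


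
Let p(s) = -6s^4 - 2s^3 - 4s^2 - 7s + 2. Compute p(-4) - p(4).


p(-4) = -1442
p(4) = -1754
p(-4) - p(4) = -1442 + 1754 = 312


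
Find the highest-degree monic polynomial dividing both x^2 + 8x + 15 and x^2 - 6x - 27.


Factor each:
  x^2 + 8x + 15 = (x + 3)(x + 5)
  x^2 - 6x - 27 = (x + 3)(x - 9)
Common monic factor: x + 3


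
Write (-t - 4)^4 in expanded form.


Expand (-t - 4)^4 by repeated multiplication:
  (-t - 4)^2 = t^2 + 8t + 16
  (-t - 4)^3 = -t^3 - 12t^2 - 48t - 64
= t^4 + 16t^3 + 96t^2 + 256t + 256


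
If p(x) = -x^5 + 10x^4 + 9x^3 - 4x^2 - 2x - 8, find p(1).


Using direct substitution:
  -1 * (1)^5 = -1
  10 * (1)^4 = 10
  9 * (1)^3 = 9
  -4 * (1)^2 = -4
  -2 * (1)^1 = -2
  constant: -8
Sum = -1 + 10 + 9 - 4 - 2 - 8 = 4


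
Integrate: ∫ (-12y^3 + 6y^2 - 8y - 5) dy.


Reverse power rule on each term:
  ∫ -12y^3 dy = -3y^4
  ∫ 6y^2 dy = 2y^3
  ∫ -8y dy = -4y^2
  ∫ -5 dy = -5y
F(y) = -3y^4 + 2y^3 - 4y^2 - 5y + C


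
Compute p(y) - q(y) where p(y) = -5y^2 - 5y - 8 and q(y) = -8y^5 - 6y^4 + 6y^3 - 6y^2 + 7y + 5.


Distribute the minus sign:
  (-5y^2 - 5y - 8)
- (-8y^5 - 6y^4 + 6y^3 - 6y^2 + 7y + 5)
Negate second polynomial: 8y^5 + 6y^4 - 6y^3 + 6y^2 - 7y - 5
Add: 8y^5 + 6y^4 - 6y^3 + y^2 - 12y - 13


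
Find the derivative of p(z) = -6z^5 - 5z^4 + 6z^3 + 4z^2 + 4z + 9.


Apply the power rule term by term:
  d/dz(-6z^5) = -30z^4
  d/dz(-5z^4) = -20z^3
  d/dz(6z^3) = 18z^2
  d/dz(4z^2) = 8z
  d/dz(4z) = 4
  d/dz(9) = 0
p'(z) = -30z^4 - 20z^3 + 18z^2 + 8z + 4


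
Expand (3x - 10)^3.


Expand (3x - 10)^3 by repeated multiplication:
  (3x - 10)^2 = 9x^2 - 60x + 100
= 27x^3 - 270x^2 + 900x - 1000


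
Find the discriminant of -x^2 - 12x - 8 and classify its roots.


D = b^2 - 4ac = (-12)^2 - 4(-1)(-8) = 144 - 32 = 112
Since D > 0: two distinct irrational roots


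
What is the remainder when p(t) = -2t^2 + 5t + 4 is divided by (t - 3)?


By the Remainder Theorem, the remainder equals p(3):
  -2*(3)^2 = -18
  5*(3)^1 = 15
  constant: 4
Sum: -18 + 15 + 4 = 1


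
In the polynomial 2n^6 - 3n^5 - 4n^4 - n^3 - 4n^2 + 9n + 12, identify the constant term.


Read off the constant term: 12


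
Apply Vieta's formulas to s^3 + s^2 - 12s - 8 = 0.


Monic cubic s^3+bs^2+cs+d=0: sum=-b, pairwise sum=c, product=-d.
b=1, c=-12, d=-8
r1+r2+r3 = -1
r1r2+r1r3+r2r3 = -12
r1r2r3 = 8


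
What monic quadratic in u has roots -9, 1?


p(u) = (u + 9)(u - 1)
Expand: u^2 + 8u - 9


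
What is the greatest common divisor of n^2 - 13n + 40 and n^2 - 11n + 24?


Factor each:
  n^2 - 13n + 40 = (n - 8)(n - 5)
  n^2 - 11n + 24 = (n - 8)(n - 3)
Common monic factor: n - 8


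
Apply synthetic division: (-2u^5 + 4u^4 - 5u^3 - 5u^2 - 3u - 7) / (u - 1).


Synthetic division with c = 1. Coefficients: -2, 4, -5, -5, -3, -7
Bring down -2.
  -2 * 1 = -2; -2 + 4 = 2
  2 * 1 = 2; 2 - 5 = -3
  -3 * 1 = -3; -3 - 5 = -8
  -8 * 1 = -8; -8 - 3 = -11
  -11 * 1 = -11; -11 - 7 = -18
Quotient: -2u^4 + 2u^3 - 3u^2 - 8u - 11, Remainder: -18


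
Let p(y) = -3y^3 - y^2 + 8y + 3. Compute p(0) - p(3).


p(0) = 3
p(3) = -63
p(0) - p(3) = 3 + 63 = 66


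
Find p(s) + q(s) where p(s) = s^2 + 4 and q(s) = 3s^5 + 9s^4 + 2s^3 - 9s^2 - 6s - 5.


Align terms by degree and add:
  s^2 + 4
+ 3s^5 + 9s^4 + 2s^3 - 9s^2 - 6s - 5
= 3s^5 + 9s^4 + 2s^3 - 8s^2 - 6s - 1


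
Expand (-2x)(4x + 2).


Distribute each term of the first polynomial:
  (-2x)(4x + 2) = -8x^2 - 4x
Sum: -8x^2 - 4x


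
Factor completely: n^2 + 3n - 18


Roots satisfy r1 + r2 = -b/a = -3 and r1*r2 = c/a = -18.
So r1 = 3, r2 = -6.
n^2 + 3n - 18 = (n - r1)(n - r2) = (n - 3)(n + 6)


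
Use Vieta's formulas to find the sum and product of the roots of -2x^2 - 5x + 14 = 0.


For ax^2+bx+c=0: sum = -b/a, product = c/a.
a=-2, b=-5, c=14
Sum = -(-5)/-2 = -5/2
Product = (14)/-2 = -7


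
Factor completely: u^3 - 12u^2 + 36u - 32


Try integer roots (divisors of -32). u=2: p(2)=0.
Divide out (u - 2): quotient is u^2 - 10u + 16.
Factor the quadratic: (u - 8)(u - 2)
Result: (u - 2)(u - 8)(u - 2)


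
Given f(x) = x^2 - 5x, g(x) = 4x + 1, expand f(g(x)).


Substitute g(x) into f:
f(g(x)) = 1*(4x + 1)^2 + (-5)*(4x + 1)
(4x + 1)^2 = 16x^2 + 8x + 1
Expand and combine: 16x^2 - 12x - 4


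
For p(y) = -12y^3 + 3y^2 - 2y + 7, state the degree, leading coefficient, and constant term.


Highest power of y is 3, with coefficient -12. Constant term is 7.
Degree = 3, leading coefficient = -12, constant term = 7


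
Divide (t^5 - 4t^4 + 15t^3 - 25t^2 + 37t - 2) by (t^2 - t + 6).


(t^5 - 4t^4 + 15t^3 - 25t^2 + 37t - 2) / (t^2 - t + 6)
Step 1: t^3 * (t^2 - t + 6) = t^5 - t^4 + 6t^3; subtract.
Step 2: -3t^2 * (t^2 - t + 6) = -3t^4 + 3t^3 - 18t^2; subtract.
Step 3: 6t * (t^2 - t + 6) = 6t^3 - 6t^2 + 36t; subtract.
Step 4: -1 * (t^2 - t + 6) = -t^2 + t - 6; subtract.
Quotient: t^3 - 3t^2 + 6t - 1, Remainder: 4


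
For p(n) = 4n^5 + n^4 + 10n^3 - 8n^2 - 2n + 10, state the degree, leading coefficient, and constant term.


Highest power of n is 5, with coefficient 4. Constant term is 10.
Degree = 5, leading coefficient = 4, constant term = 10


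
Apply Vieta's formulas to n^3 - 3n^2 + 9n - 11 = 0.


Monic cubic n^3+bn^2+cn+d=0: sum=-b, pairwise sum=c, product=-d.
b=-3, c=9, d=-11
r1+r2+r3 = 3
r1r2+r1r3+r2r3 = 9
r1r2r3 = 11


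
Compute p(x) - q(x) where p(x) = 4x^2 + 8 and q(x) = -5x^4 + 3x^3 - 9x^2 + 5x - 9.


Distribute the minus sign:
  (4x^2 + 8)
- (-5x^4 + 3x^3 - 9x^2 + 5x - 9)
Negate second polynomial: 5x^4 - 3x^3 + 9x^2 - 5x + 9
Add: 5x^4 - 3x^3 + 13x^2 - 5x + 17


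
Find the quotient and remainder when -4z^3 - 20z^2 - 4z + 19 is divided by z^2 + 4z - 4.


(-4z^3 - 20z^2 - 4z + 19) / (z^2 + 4z - 4)
Step 1: -4z * (z^2 + 4z - 4) = -4z^3 - 16z^2 + 16z; subtract.
Step 2: -4 * (z^2 + 4z - 4) = -4z^2 - 16z + 16; subtract.
Quotient: -4z - 4, Remainder: -4z + 3


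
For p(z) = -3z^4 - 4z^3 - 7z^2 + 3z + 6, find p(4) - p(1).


p(4) = -1118
p(1) = -5
p(4) - p(1) = -1118 + 5 = -1113


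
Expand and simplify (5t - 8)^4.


Expand (5t - 8)^4 by repeated multiplication:
  (5t - 8)^2 = 25t^2 - 80t + 64
  (5t - 8)^3 = 125t^3 - 600t^2 + 960t - 512
= 625t^4 - 4000t^3 + 9600t^2 - 10240t + 4096


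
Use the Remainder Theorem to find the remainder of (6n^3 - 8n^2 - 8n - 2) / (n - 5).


By the Remainder Theorem, the remainder equals p(5):
  6*(5)^3 = 750
  -8*(5)^2 = -200
  -8*(5)^1 = -40
  constant: -2
Sum: 750 - 200 - 40 - 2 = 508


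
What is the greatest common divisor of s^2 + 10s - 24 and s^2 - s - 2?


Factor each:
  s^2 + 10s - 24 = (s - 2)(s + 12)
  s^2 - s - 2 = (s - 2)(s + 1)
Common monic factor: s - 2


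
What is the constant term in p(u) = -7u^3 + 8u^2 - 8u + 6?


Read off the constant term: 6


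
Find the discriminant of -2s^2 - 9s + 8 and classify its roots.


D = b^2 - 4ac = (-9)^2 - 4(-2)(8) = 81 + 64 = 145
Since D > 0: two distinct irrational roots


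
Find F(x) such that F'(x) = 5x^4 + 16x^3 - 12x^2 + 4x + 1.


Reverse power rule on each term:
  ∫ 5x^4 dx = x^5
  ∫ 16x^3 dx = 4x^4
  ∫ -12x^2 dx = -4x^3
  ∫ 4x dx = 2x^2
  ∫ 1 dx = x
F(x) = x^5 + 4x^4 - 4x^3 + 2x^2 + x + C


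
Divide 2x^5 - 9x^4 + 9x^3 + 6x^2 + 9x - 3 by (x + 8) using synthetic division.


Synthetic division with c = -8. Coefficients: 2, -9, 9, 6, 9, -3
Bring down 2.
  2 * -8 = -16; -16 - 9 = -25
  -25 * -8 = 200; 200 + 9 = 209
  209 * -8 = -1672; -1672 + 6 = -1666
  -1666 * -8 = 13328; 13328 + 9 = 13337
  13337 * -8 = -106696; -106696 - 3 = -106699
Quotient: 2x^4 - 25x^3 + 209x^2 - 1666x + 13337, Remainder: -106699


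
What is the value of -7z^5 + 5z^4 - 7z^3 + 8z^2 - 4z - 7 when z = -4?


Using direct substitution:
  -7 * (-4)^5 = 7168
  5 * (-4)^4 = 1280
  -7 * (-4)^3 = 448
  8 * (-4)^2 = 128
  -4 * (-4)^1 = 16
  constant: -7
Sum = 7168 + 1280 + 448 + 128 + 16 - 7 = 9033


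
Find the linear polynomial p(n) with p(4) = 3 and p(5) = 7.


p(n) = mn + b. Using p(4)=3, p(5)=7:
m = (3 - 7)/(4 - 5) = -4/-1 = 4
b = 3 - m*(4) = 3 - 16 = -13
p(n) = 4n - 13


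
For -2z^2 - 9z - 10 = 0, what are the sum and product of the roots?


For az^2+bz+c=0: sum = -b/a, product = c/a.
a=-2, b=-9, c=-10
Sum = -(-9)/-2 = -9/2
Product = (-10)/-2 = 5


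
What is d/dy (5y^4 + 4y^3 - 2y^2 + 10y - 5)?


Apply the power rule term by term:
  d/dy(5y^4) = 20y^3
  d/dy(4y^3) = 12y^2
  d/dy(-2y^2) = -4y
  d/dy(10y) = 10
  d/dy(-5) = 0
p'(y) = 20y^3 + 12y^2 - 4y + 10


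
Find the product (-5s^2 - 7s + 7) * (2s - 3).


Distribute each term of the first polynomial:
  (-5s^2)(2s - 3) = -10s^3 + 15s^2
  (-7s)(2s - 3) = -14s^2 + 21s
  (7)(2s - 3) = 14s - 21
Sum: -10s^3 + s^2 + 35s - 21


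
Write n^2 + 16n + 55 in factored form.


Roots satisfy r1 + r2 = -b/a = -16 and r1*r2 = c/a = 55.
So r1 = -11, r2 = -5.
n^2 + 16n + 55 = (n - r1)(n - r2) = (n + 11)(n + 5)


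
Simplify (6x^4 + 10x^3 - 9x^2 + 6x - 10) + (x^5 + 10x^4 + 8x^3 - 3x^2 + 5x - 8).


Align terms by degree and add:
  6x^4 + 10x^3 - 9x^2 + 6x - 10
+ x^5 + 10x^4 + 8x^3 - 3x^2 + 5x - 8
= x^5 + 16x^4 + 18x^3 - 12x^2 + 11x - 18


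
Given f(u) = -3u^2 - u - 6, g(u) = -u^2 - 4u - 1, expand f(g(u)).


Substitute g(u) into f:
f(g(u)) = -3*(-u^2 - 4u - 1)^2 + (-1)*(-u^2 - 4u - 1) + (-6)
(-u^2 - 4u - 1)^2 = u^4 + 8u^3 + 18u^2 + 8u + 1
Expand and combine: -3u^4 - 24u^3 - 53u^2 - 20u - 8


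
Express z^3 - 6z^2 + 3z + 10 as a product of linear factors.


Try integer roots (divisors of 10). z=2: p(2)=0.
Divide out (z - 2): quotient is z^2 - 4z - 5.
Factor the quadratic: (z - 5)(z + 1)
Result: (z - 2)(z - 5)(z + 1)


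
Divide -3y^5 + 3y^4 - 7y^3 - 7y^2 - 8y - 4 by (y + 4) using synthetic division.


Synthetic division with c = -4. Coefficients: -3, 3, -7, -7, -8, -4
Bring down -3.
  -3 * -4 = 12; 12 + 3 = 15
  15 * -4 = -60; -60 - 7 = -67
  -67 * -4 = 268; 268 - 7 = 261
  261 * -4 = -1044; -1044 - 8 = -1052
  -1052 * -4 = 4208; 4208 - 4 = 4204
Quotient: -3y^4 + 15y^3 - 67y^2 + 261y - 1052, Remainder: 4204


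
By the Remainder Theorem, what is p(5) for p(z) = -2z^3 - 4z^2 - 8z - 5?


By the Remainder Theorem, the remainder equals p(5):
  -2*(5)^3 = -250
  -4*(5)^2 = -100
  -8*(5)^1 = -40
  constant: -5
Sum: -250 - 100 - 40 - 5 = -395


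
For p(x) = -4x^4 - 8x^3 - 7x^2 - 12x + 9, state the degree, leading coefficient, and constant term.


Highest power of x is 4, with coefficient -4. Constant term is 9.
Degree = 4, leading coefficient = -4, constant term = 9


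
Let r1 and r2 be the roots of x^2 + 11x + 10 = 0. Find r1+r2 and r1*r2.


For ax^2+bx+c=0: sum = -b/a, product = c/a.
a=1, b=11, c=10
Sum = -(11)/1 = -11
Product = (10)/1 = 10


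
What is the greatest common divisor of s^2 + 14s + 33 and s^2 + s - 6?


Factor each:
  s^2 + 14s + 33 = (s + 3)(s + 11)
  s^2 + s - 6 = (s + 3)(s - 2)
Common monic factor: s + 3


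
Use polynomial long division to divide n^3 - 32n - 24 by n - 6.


(n^3 - 32n - 24) / (n - 6)
Step 1: n^2 * (n - 6) = n^3 - 6n^2; subtract.
Step 2: 6n * (n - 6) = 6n^2 - 36n; subtract.
Step 3: 4 * (n - 6) = 4n - 24; subtract.
Quotient: n^2 + 6n + 4, Remainder: 0


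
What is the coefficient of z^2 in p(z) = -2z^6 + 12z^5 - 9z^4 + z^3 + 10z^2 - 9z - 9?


Read off the coefficient of z^2: 10


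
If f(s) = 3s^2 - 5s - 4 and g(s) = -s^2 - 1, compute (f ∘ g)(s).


Substitute g(s) into f:
f(g(s)) = 3*(-s^2 - 1)^2 + (-5)*(-s^2 - 1) + (-4)
(-s^2 - 1)^2 = s^4 + 2s^2 + 1
Expand and combine: 3s^4 + 11s^2 + 4


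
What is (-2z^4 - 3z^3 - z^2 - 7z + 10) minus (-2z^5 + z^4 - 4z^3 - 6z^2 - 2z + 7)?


Distribute the minus sign:
  (-2z^4 - 3z^3 - z^2 - 7z + 10)
- (-2z^5 + z^4 - 4z^3 - 6z^2 - 2z + 7)
Negate second polynomial: 2z^5 - z^4 + 4z^3 + 6z^2 + 2z - 7
Add: 2z^5 - 3z^4 + z^3 + 5z^2 - 5z + 3


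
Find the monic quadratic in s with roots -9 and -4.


p(s) = (s + 9)(s + 4)
Expand: s^2 + 13s + 36


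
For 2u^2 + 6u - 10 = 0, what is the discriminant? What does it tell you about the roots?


D = b^2 - 4ac = (6)^2 - 4(2)(-10) = 36 + 80 = 116
Since D > 0: two distinct irrational roots


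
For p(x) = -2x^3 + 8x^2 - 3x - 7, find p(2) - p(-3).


p(2) = 3
p(-3) = 128
p(2) - p(-3) = 3 - 128 = -125


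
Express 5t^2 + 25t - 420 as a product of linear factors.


Roots satisfy r1 + r2 = -b/a = -5 and r1*r2 = c/a = -84.
So r1 = 7, r2 = -12.
5t^2 + 25t - 420 = 5(t - r1)(t - r2) = 5(t - 7)(t + 12)


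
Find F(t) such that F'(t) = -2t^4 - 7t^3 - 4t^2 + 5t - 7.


Reverse power rule on each term:
  ∫ -2t^4 dt = -(2/5)t^5
  ∫ -7t^3 dt = -(7/4)t^4
  ∫ -4t^2 dt = -(4/3)t^3
  ∫ 5t dt = (5/2)t^2
  ∫ -7 dt = -7t
F(t) = -(2/5)t^5 - (7/4)t^4 - (4/3)t^3 + (5/2)t^2 - 7t + C


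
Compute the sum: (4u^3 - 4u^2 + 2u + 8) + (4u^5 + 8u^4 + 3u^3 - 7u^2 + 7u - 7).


Align terms by degree and add:
  4u^3 - 4u^2 + 2u + 8
+ 4u^5 + 8u^4 + 3u^3 - 7u^2 + 7u - 7
= 4u^5 + 8u^4 + 7u^3 - 11u^2 + 9u + 1


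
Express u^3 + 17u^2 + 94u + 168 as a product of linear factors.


Try integer roots (divisors of 168). u=-4: p(-4)=0.
Divide out (u + 4): quotient is u^2 + 13u + 42.
Factor the quadratic: (u + 7)(u + 6)
Result: (u + 4)(u + 7)(u + 6)


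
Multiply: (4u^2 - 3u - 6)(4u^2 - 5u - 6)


Distribute each term of the first polynomial:
  (4u^2)(4u^2 - 5u - 6) = 16u^4 - 20u^3 - 24u^2
  (-3u)(4u^2 - 5u - 6) = -12u^3 + 15u^2 + 18u
  (-6)(4u^2 - 5u - 6) = -24u^2 + 30u + 36
Sum: 16u^4 - 32u^3 - 33u^2 + 48u + 36


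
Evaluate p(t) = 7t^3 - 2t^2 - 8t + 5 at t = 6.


Using direct substitution:
  7 * (6)^3 = 1512
  -2 * (6)^2 = -72
  -8 * (6)^1 = -48
  constant: 5
Sum = 1512 - 72 - 48 + 5 = 1397


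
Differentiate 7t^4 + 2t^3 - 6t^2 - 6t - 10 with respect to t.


Apply the power rule term by term:
  d/dt(7t^4) = 28t^3
  d/dt(2t^3) = 6t^2
  d/dt(-6t^2) = -12t
  d/dt(-6t) = -6
  d/dt(-10) = 0
p'(t) = 28t^3 + 6t^2 - 12t - 6


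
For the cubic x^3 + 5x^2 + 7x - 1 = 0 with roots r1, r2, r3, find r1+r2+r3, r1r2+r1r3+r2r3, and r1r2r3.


Monic cubic x^3+bx^2+cx+d=0: sum=-b, pairwise sum=c, product=-d.
b=5, c=7, d=-1
r1+r2+r3 = -5
r1r2+r1r3+r2r3 = 7
r1r2r3 = 1


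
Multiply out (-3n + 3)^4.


Expand (-3n + 3)^4 by repeated multiplication:
  (-3n + 3)^2 = 9n^2 - 18n + 9
  (-3n + 3)^3 = -27n^3 + 81n^2 - 81n + 27
= 81n^4 - 324n^3 + 486n^2 - 324n + 81


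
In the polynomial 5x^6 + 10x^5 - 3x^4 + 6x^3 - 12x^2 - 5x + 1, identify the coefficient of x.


Read off the coefficient of x: -5


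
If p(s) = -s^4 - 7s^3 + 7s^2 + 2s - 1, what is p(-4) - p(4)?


p(-4) = 295
p(4) = -585
p(-4) - p(4) = 295 + 585 = 880


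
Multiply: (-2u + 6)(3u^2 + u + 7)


Distribute each term of the first polynomial:
  (-2u)(3u^2 + u + 7) = -6u^3 - 2u^2 - 14u
  (6)(3u^2 + u + 7) = 18u^2 + 6u + 42
Sum: -6u^3 + 16u^2 - 8u + 42


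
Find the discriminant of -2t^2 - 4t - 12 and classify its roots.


D = b^2 - 4ac = (-4)^2 - 4(-2)(-12) = 16 - 96 = -80
Since D < 0: two complex conjugate roots (no real roots)


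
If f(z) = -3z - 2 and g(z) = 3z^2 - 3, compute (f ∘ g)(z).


Substitute g(z) into f:
f(g(z)) = -3*(3z^2 - 3) + (-2)
Expand and combine: -9z^2 + 7


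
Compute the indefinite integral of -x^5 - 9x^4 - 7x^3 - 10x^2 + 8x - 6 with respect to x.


Reverse power rule on each term:
  ∫ -x^5 dx = -(1/6)x^6
  ∫ -9x^4 dx = -(9/5)x^5
  ∫ -7x^3 dx = -(7/4)x^4
  ∫ -10x^2 dx = -(10/3)x^3
  ∫ 8x dx = 4x^2
  ∫ -6 dx = -6x
F(x) = -(1/6)x^6 - (9/5)x^5 - (7/4)x^4 - (10/3)x^3 + 4x^2 - 6x + C


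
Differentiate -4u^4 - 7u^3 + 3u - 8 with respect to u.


Apply the power rule term by term:
  d/du(-4u^4) = -16u^3
  d/du(-7u^3) = -21u^2
  d/du(3u) = 3
  d/du(-8) = 0
p'(u) = -16u^3 - 21u^2 + 3


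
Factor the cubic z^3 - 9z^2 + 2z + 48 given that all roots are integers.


Try integer roots (divisors of 48). z=8: p(8)=0.
Divide out (z - 8): quotient is z^2 - z - 6.
Factor the quadratic: (z + 2)(z - 3)
Result: (z - 8)(z + 2)(z - 3)


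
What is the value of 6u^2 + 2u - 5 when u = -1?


Using direct substitution:
  6 * (-1)^2 = 6
  2 * (-1)^1 = -2
  constant: -5
Sum = 6 - 2 - 5 = -1


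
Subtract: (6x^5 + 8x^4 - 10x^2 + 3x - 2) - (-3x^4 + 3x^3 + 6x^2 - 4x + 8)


Distribute the minus sign:
  (6x^5 + 8x^4 - 10x^2 + 3x - 2)
- (-3x^4 + 3x^3 + 6x^2 - 4x + 8)
Negate second polynomial: 3x^4 - 3x^3 - 6x^2 + 4x - 8
Add: 6x^5 + 11x^4 - 3x^3 - 16x^2 + 7x - 10


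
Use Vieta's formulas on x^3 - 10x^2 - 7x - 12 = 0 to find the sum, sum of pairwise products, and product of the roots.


Monic cubic x^3+bx^2+cx+d=0: sum=-b, pairwise sum=c, product=-d.
b=-10, c=-7, d=-12
r1+r2+r3 = 10
r1r2+r1r3+r2r3 = -7
r1r2r3 = 12


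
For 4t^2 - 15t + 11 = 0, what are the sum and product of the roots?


For at^2+bt+c=0: sum = -b/a, product = c/a.
a=4, b=-15, c=11
Sum = -(-15)/4 = 15/4
Product = (11)/4 = 11/4


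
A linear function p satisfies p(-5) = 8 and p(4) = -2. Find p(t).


p(t) = mt + b. Using p(-5)=8, p(4)=-2:
m = (8 + 2)/(-5 - 4) = 10/-9 = -10/9
b = 8 - m*(-5) = 8 - 50/9 = 22/9
p(t) = -(10/9)t + (22/9)


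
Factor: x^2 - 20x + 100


Roots satisfy r1 + r2 = -b/a = 20 and r1*r2 = c/a = 100.
So r1 = 10, r2 = 10.
x^2 - 20x + 100 = (x - r1)(x - r2) = (x - 10)(x - 10)


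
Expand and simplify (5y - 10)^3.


Expand (5y - 10)^3 by repeated multiplication:
  (5y - 10)^2 = 25y^2 - 100y + 100
= 125y^3 - 750y^2 + 1500y - 1000


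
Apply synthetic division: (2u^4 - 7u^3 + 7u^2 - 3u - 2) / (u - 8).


Synthetic division with c = 8. Coefficients: 2, -7, 7, -3, -2
Bring down 2.
  2 * 8 = 16; 16 - 7 = 9
  9 * 8 = 72; 72 + 7 = 79
  79 * 8 = 632; 632 - 3 = 629
  629 * 8 = 5032; 5032 - 2 = 5030
Quotient: 2u^3 + 9u^2 + 79u + 629, Remainder: 5030


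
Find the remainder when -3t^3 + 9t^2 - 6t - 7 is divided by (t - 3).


By the Remainder Theorem, the remainder equals p(3):
  -3*(3)^3 = -81
  9*(3)^2 = 81
  -6*(3)^1 = -18
  constant: -7
Sum: -81 + 81 - 18 - 7 = -25


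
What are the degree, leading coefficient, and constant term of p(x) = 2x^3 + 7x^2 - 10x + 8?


Highest power of x is 3, with coefficient 2. Constant term is 8.
Degree = 3, leading coefficient = 2, constant term = 8


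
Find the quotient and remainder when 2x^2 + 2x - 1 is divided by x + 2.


(2x^2 + 2x - 1) / (x + 2)
Step 1: 2x * (x + 2) = 2x^2 + 4x; subtract.
Step 2: -2 * (x + 2) = -2x - 4; subtract.
Quotient: 2x - 2, Remainder: 3


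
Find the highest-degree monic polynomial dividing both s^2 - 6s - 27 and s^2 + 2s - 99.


Factor each:
  s^2 - 6s - 27 = (s - 9)(s + 3)
  s^2 + 2s - 99 = (s - 9)(s + 11)
Common monic factor: s - 9


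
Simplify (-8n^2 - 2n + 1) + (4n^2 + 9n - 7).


Align terms by degree and add:
  -8n^2 - 2n + 1
+ 4n^2 + 9n - 7
= -4n^2 + 7n - 6


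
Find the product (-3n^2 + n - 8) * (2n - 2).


Distribute each term of the first polynomial:
  (-3n^2)(2n - 2) = -6n^3 + 6n^2
  (n)(2n - 2) = 2n^2 - 2n
  (-8)(2n - 2) = -16n + 16
Sum: -6n^3 + 8n^2 - 18n + 16


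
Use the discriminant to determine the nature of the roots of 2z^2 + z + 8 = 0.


D = b^2 - 4ac = (1)^2 - 4(2)(8) = 1 - 64 = -63
Since D < 0: two complex conjugate roots (no real roots)


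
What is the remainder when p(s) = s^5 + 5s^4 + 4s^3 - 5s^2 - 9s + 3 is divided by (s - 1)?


By the Remainder Theorem, the remainder equals p(1):
  1*(1)^5 = 1
  5*(1)^4 = 5
  4*(1)^3 = 4
  -5*(1)^2 = -5
  -9*(1)^1 = -9
  constant: 3
Sum: 1 + 5 + 4 - 5 - 9 + 3 = -1


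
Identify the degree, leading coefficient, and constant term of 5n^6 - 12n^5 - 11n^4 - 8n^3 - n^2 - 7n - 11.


Highest power of n is 6, with coefficient 5. Constant term is -11.
Degree = 6, leading coefficient = 5, constant term = -11


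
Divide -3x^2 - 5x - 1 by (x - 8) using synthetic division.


Synthetic division with c = 8. Coefficients: -3, -5, -1
Bring down -3.
  -3 * 8 = -24; -24 - 5 = -29
  -29 * 8 = -232; -232 - 1 = -233
Quotient: -3x - 29, Remainder: -233


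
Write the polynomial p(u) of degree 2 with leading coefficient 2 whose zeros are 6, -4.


p(u) = 2(u - 6)(u + 4)
Expand: 2u^2 - 4u - 48


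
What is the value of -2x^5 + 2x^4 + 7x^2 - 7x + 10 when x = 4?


Using direct substitution:
  -2 * (4)^5 = -2048
  2 * (4)^4 = 512
  0 * (4)^3 = 0
  7 * (4)^2 = 112
  -7 * (4)^1 = -28
  constant: 10
Sum = -2048 + 512 + 0 + 112 - 28 + 10 = -1442


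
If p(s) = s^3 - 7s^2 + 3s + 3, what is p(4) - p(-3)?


p(4) = -33
p(-3) = -96
p(4) - p(-3) = -33 + 96 = 63


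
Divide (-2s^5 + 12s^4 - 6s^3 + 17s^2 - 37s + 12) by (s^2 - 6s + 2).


(-2s^5 + 12s^4 - 6s^3 + 17s^2 - 37s + 12) / (s^2 - 6s + 2)
Step 1: -2s^3 * (s^2 - 6s + 2) = -2s^5 + 12s^4 - 4s^3; subtract.
Step 2: 0 * (s^2 - 6s + 2) = 0; subtract.
Step 3: -2s * (s^2 - 6s + 2) = -2s^3 + 12s^2 - 4s; subtract.
Step 4: 5 * (s^2 - 6s + 2) = 5s^2 - 30s + 10; subtract.
Quotient: -2s^3 - 2s + 5, Remainder: -3s + 2


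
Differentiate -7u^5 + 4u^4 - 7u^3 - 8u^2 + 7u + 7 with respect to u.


Apply the power rule term by term:
  d/du(-7u^5) = -35u^4
  d/du(4u^4) = 16u^3
  d/du(-7u^3) = -21u^2
  d/du(-8u^2) = -16u
  d/du(7u) = 7
  d/du(7) = 0
p'(u) = -35u^4 + 16u^3 - 21u^2 - 16u + 7


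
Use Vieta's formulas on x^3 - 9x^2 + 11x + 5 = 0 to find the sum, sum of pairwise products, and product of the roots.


Monic cubic x^3+bx^2+cx+d=0: sum=-b, pairwise sum=c, product=-d.
b=-9, c=11, d=5
r1+r2+r3 = 9
r1r2+r1r3+r2r3 = 11
r1r2r3 = -5


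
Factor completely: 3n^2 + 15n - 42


Roots satisfy r1 + r2 = -b/a = -5 and r1*r2 = c/a = -14.
So r1 = -7, r2 = 2.
3n^2 + 15n - 42 = 3(n - r1)(n - r2) = 3(n + 7)(n - 2)


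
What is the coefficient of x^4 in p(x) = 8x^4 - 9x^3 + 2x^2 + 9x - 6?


Read off the coefficient of x^4: 8


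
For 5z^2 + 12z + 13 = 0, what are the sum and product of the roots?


For az^2+bz+c=0: sum = -b/a, product = c/a.
a=5, b=12, c=13
Sum = -(12)/5 = -12/5
Product = (13)/5 = 13/5


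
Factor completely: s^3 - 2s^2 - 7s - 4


Try integer roots (divisors of -4). s=-1: p(-1)=0.
Divide out (s + 1): quotient is s^2 - 3s - 4.
Factor the quadratic: (s - 4)(s + 1)
Result: (s + 1)(s - 4)(s + 1)


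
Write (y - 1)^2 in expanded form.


Expand (y - 1)^2 by repeated multiplication:
= y^2 - 2y + 1


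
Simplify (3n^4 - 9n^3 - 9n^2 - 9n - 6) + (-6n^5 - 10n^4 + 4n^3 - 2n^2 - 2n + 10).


Align terms by degree and add:
  3n^4 - 9n^3 - 9n^2 - 9n - 6
  -6n^5 - 10n^4 + 4n^3 - 2n^2 - 2n + 10
= -6n^5 - 7n^4 - 5n^3 - 11n^2 - 11n + 4


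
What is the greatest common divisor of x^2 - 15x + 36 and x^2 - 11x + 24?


Factor each:
  x^2 - 15x + 36 = (x - 3)(x - 12)
  x^2 - 11x + 24 = (x - 3)(x - 8)
Common monic factor: x - 3


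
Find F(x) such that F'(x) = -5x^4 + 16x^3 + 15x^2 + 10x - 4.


Reverse power rule on each term:
  ∫ -5x^4 dx = -x^5
  ∫ 16x^3 dx = 4x^4
  ∫ 15x^2 dx = 5x^3
  ∫ 10x dx = 5x^2
  ∫ -4 dx = -4x
F(x) = -x^5 + 4x^4 + 5x^3 + 5x^2 - 4x + C


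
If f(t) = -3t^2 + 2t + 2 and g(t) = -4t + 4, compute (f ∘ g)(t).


Substitute g(t) into f:
f(g(t)) = -3*(-4t + 4)^2 + 2*(-4t + 4) + 2
(-4t + 4)^2 = 16t^2 - 32t + 16
Expand and combine: -48t^2 + 88t - 38


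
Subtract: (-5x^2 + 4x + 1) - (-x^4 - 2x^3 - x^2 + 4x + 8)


Distribute the minus sign:
  (-5x^2 + 4x + 1)
- (-x^4 - 2x^3 - x^2 + 4x + 8)
Negate second polynomial: x^4 + 2x^3 + x^2 - 4x - 8
Add: x^4 + 2x^3 - 4x^2 - 7


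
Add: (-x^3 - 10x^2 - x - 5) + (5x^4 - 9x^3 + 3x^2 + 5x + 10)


Align terms by degree and add:
  -x^3 - 10x^2 - x - 5
+ 5x^4 - 9x^3 + 3x^2 + 5x + 10
= 5x^4 - 10x^3 - 7x^2 + 4x + 5


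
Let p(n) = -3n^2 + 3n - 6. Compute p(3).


Using direct substitution:
  -3 * (3)^2 = -27
  3 * (3)^1 = 9
  constant: -6
Sum = -27 + 9 - 6 = -24


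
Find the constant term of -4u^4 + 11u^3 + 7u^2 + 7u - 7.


Read off the constant term: -7


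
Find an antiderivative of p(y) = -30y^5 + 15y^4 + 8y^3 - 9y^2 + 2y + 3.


Reverse power rule on each term:
  ∫ -30y^5 dy = -5y^6
  ∫ 15y^4 dy = 3y^5
  ∫ 8y^3 dy = 2y^4
  ∫ -9y^2 dy = -3y^3
  ∫ 2y dy = y^2
  ∫ 3 dy = 3y
F(y) = -5y^6 + 3y^5 + 2y^4 - 3y^3 + y^2 + 3y + C


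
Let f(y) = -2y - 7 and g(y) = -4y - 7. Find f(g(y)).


Substitute g(y) into f:
f(g(y)) = -2*(-4y - 7) + (-7)
Expand and combine: 8y + 7


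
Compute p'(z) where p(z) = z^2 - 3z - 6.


Apply the power rule term by term:
  d/dz(z^2) = 2z
  d/dz(-3z) = -3
  d/dz(-6) = 0
p'(z) = 2z - 3


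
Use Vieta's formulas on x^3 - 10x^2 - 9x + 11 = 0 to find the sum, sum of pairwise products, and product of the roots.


Monic cubic x^3+bx^2+cx+d=0: sum=-b, pairwise sum=c, product=-d.
b=-10, c=-9, d=11
r1+r2+r3 = 10
r1r2+r1r3+r2r3 = -9
r1r2r3 = -11


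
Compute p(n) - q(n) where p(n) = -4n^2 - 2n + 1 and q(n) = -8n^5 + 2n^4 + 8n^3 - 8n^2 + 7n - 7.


Distribute the minus sign:
  (-4n^2 - 2n + 1)
- (-8n^5 + 2n^4 + 8n^3 - 8n^2 + 7n - 7)
Negate second polynomial: 8n^5 - 2n^4 - 8n^3 + 8n^2 - 7n + 7
Add: 8n^5 - 2n^4 - 8n^3 + 4n^2 - 9n + 8


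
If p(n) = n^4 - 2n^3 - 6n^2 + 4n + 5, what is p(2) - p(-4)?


p(2) = -11
p(-4) = 277
p(2) - p(-4) = -11 - 277 = -288


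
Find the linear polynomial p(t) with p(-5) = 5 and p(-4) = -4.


p(t) = mt + b. Using p(-5)=5, p(-4)=-4:
m = (5 + 4)/(-5 + 4) = 9/-1 = -9
b = 5 - m*(-5) = 5 - 45 = -40
p(t) = -9t - 40


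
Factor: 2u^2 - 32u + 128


Roots satisfy r1 + r2 = -b/a = 16 and r1*r2 = c/a = 64.
So r1 = 8, r2 = 8.
2u^2 - 32u + 128 = 2(u - r1)(u - r2) = 2(u - 8)(u - 8)


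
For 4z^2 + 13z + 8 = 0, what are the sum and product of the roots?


For az^2+bz+c=0: sum = -b/a, product = c/a.
a=4, b=13, c=8
Sum = -(13)/4 = -13/4
Product = (8)/4 = 2


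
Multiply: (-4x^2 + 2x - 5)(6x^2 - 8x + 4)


Distribute each term of the first polynomial:
  (-4x^2)(6x^2 - 8x + 4) = -24x^4 + 32x^3 - 16x^2
  (2x)(6x^2 - 8x + 4) = 12x^3 - 16x^2 + 8x
  (-5)(6x^2 - 8x + 4) = -30x^2 + 40x - 20
Sum: -24x^4 + 44x^3 - 62x^2 + 48x - 20


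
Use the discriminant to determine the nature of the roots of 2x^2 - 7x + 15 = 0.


D = b^2 - 4ac = (-7)^2 - 4(2)(15) = 49 - 120 = -71
Since D < 0: two complex conjugate roots (no real roots)


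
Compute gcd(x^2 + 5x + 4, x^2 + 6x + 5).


Factor each:
  x^2 + 5x + 4 = (x + 1)(x + 4)
  x^2 + 6x + 5 = (x + 1)(x + 5)
Common monic factor: x + 1


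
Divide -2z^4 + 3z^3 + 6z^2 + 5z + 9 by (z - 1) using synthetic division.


Synthetic division with c = 1. Coefficients: -2, 3, 6, 5, 9
Bring down -2.
  -2 * 1 = -2; -2 + 3 = 1
  1 * 1 = 1; 1 + 6 = 7
  7 * 1 = 7; 7 + 5 = 12
  12 * 1 = 12; 12 + 9 = 21
Quotient: -2z^3 + z^2 + 7z + 12, Remainder: 21


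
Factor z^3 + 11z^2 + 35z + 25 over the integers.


Try integer roots (divisors of 25). z=-1: p(-1)=0.
Divide out (z + 1): quotient is z^2 + 10z + 25.
Factor the quadratic: (z + 5)(z + 5)
Result: (z + 1)(z + 5)(z + 5)


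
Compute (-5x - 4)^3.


Expand (-5x - 4)^3 by repeated multiplication:
  (-5x - 4)^2 = 25x^2 + 40x + 16
= -125x^3 - 300x^2 - 240x - 64


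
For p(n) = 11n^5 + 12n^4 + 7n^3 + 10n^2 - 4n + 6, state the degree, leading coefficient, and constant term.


Highest power of n is 5, with coefficient 11. Constant term is 6.
Degree = 5, leading coefficient = 11, constant term = 6


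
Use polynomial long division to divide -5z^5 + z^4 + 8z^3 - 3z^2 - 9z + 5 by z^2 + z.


(-5z^5 + z^4 + 8z^3 - 3z^2 - 9z + 5) / (z^2 + z)
Step 1: -5z^3 * (z^2 + z) = -5z^5 - 5z^4; subtract.
Step 2: 6z^2 * (z^2 + z) = 6z^4 + 6z^3; subtract.
Step 3: 2z * (z^2 + z) = 2z^3 + 2z^2; subtract.
Step 4: -5 * (z^2 + z) = -5z^2 - 5z; subtract.
Quotient: -5z^3 + 6z^2 + 2z - 5, Remainder: -4z + 5


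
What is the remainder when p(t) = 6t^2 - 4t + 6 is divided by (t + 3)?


By the Remainder Theorem, the remainder equals p(-3):
  6*(-3)^2 = 54
  -4*(-3)^1 = 12
  constant: 6
Sum: 54 + 12 + 6 = 72


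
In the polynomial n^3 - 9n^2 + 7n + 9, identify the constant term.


Read off the constant term: 9


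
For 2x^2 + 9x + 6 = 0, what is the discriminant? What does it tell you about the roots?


D = b^2 - 4ac = (9)^2 - 4(2)(6) = 81 - 48 = 33
Since D > 0: two distinct irrational roots


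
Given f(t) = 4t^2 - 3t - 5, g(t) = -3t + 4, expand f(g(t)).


Substitute g(t) into f:
f(g(t)) = 4*(-3t + 4)^2 + (-3)*(-3t + 4) + (-5)
(-3t + 4)^2 = 9t^2 - 24t + 16
Expand and combine: 36t^2 - 87t + 47


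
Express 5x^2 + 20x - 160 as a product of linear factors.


Roots satisfy r1 + r2 = -b/a = -4 and r1*r2 = c/a = -32.
So r1 = 4, r2 = -8.
5x^2 + 20x - 160 = 5(x - r1)(x - r2) = 5(x - 4)(x + 8)


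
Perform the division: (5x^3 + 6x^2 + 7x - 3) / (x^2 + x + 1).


(5x^3 + 6x^2 + 7x - 3) / (x^2 + x + 1)
Step 1: 5x * (x^2 + x + 1) = 5x^3 + 5x^2 + 5x; subtract.
Step 2: 1 * (x^2 + x + 1) = x^2 + x + 1; subtract.
Quotient: 5x + 1, Remainder: x - 4


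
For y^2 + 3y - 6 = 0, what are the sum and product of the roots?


For ay^2+by+c=0: sum = -b/a, product = c/a.
a=1, b=3, c=-6
Sum = -(3)/1 = -3
Product = (-6)/1 = -6


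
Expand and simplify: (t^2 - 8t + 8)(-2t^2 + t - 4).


Distribute each term of the first polynomial:
  (t^2)(-2t^2 + t - 4) = -2t^4 + t^3 - 4t^2
  (-8t)(-2t^2 + t - 4) = 16t^3 - 8t^2 + 32t
  (8)(-2t^2 + t - 4) = -16t^2 + 8t - 32
Sum: -2t^4 + 17t^3 - 28t^2 + 40t - 32


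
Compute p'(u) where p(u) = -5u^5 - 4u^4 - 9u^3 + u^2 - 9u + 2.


Apply the power rule term by term:
  d/du(-5u^5) = -25u^4
  d/du(-4u^4) = -16u^3
  d/du(-9u^3) = -27u^2
  d/du(u^2) = 2u
  d/du(-9u) = -9
  d/du(2) = 0
p'(u) = -25u^4 - 16u^3 - 27u^2 + 2u - 9


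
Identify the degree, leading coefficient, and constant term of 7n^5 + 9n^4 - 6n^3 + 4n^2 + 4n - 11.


Highest power of n is 5, with coefficient 7. Constant term is -11.
Degree = 5, leading coefficient = 7, constant term = -11


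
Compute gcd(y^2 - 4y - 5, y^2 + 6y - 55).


Factor each:
  y^2 - 4y - 5 = (y - 5)(y + 1)
  y^2 + 6y - 55 = (y - 5)(y + 11)
Common monic factor: y - 5


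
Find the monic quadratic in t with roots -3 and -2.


p(t) = (t + 3)(t + 2)
Expand: t^2 + 5t + 6


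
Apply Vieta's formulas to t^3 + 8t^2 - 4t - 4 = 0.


Monic cubic t^3+bt^2+ct+d=0: sum=-b, pairwise sum=c, product=-d.
b=8, c=-4, d=-4
r1+r2+r3 = -8
r1r2+r1r3+r2r3 = -4
r1r2r3 = 4


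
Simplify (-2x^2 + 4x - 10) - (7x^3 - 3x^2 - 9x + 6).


Distribute the minus sign:
  (-2x^2 + 4x - 10)
- (7x^3 - 3x^2 - 9x + 6)
Negate second polynomial: -7x^3 + 3x^2 + 9x - 6
Add: -7x^3 + x^2 + 13x - 16


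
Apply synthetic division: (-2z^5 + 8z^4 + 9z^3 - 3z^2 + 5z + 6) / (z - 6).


Synthetic division with c = 6. Coefficients: -2, 8, 9, -3, 5, 6
Bring down -2.
  -2 * 6 = -12; -12 + 8 = -4
  -4 * 6 = -24; -24 + 9 = -15
  -15 * 6 = -90; -90 - 3 = -93
  -93 * 6 = -558; -558 + 5 = -553
  -553 * 6 = -3318; -3318 + 6 = -3312
Quotient: -2z^4 - 4z^3 - 15z^2 - 93z - 553, Remainder: -3312


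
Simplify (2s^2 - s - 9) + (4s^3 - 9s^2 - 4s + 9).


Align terms by degree and add:
  2s^2 - s - 9
+ 4s^3 - 9s^2 - 4s + 9
= 4s^3 - 7s^2 - 5s


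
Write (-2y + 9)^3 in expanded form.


Expand (-2y + 9)^3 by repeated multiplication:
  (-2y + 9)^2 = 4y^2 - 36y + 81
= -8y^3 + 108y^2 - 486y + 729
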